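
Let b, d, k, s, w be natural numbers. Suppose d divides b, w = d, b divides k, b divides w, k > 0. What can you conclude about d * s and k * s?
d * s ≤ k * s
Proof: Because w = d and b divides w, b divides d. Since d divides b, b = d. Because b divides k and k > 0, b ≤ k. b = d, so d ≤ k. By multiplying by a non-negative, d * s ≤ k * s.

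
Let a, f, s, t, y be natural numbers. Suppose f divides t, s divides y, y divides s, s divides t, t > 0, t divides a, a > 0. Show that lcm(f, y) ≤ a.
From s divides y and y divides s, s = y. Since s divides t, y divides t. f divides t, so lcm(f, y) divides t. Since t > 0, lcm(f, y) ≤ t. From t divides a and a > 0, t ≤ a. Since lcm(f, y) ≤ t, lcm(f, y) ≤ a.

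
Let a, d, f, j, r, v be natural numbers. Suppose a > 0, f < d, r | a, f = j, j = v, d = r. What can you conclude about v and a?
v < a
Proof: f = j and j = v, hence f = v. Because d = r and f < d, f < r. Because f = v, v < r. r | a and a > 0, therefore r ≤ a. Since v < r, v < a.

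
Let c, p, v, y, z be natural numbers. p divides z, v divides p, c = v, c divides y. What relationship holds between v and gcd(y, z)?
v divides gcd(y, z)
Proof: Because c = v and c divides y, v divides y. v divides p and p divides z, so v divides z. Since v divides y, v divides gcd(y, z).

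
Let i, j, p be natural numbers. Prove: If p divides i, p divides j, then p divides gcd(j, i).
From p divides j and p divides i, because common divisors divide the gcd, p divides gcd(j, i).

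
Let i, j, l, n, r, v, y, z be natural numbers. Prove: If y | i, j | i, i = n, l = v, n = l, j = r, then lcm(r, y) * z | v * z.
n = l and l = v, thus n = v. From j = r and j | i, r | i. y | i, so lcm(r, y) | i. Since i = n, lcm(r, y) | n. Since n = v, lcm(r, y) | v. Then lcm(r, y) * z | v * z.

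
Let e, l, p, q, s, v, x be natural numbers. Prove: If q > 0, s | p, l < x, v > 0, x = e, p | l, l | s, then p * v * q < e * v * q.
Because l | s and s | p, l | p. Since p | l, l = p. x = e and l < x, thus l < e. l = p, so p < e. Since v > 0, p * v < e * v. Since q > 0, p * v * q < e * v * q.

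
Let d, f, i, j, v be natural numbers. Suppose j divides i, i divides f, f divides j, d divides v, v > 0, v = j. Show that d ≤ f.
j divides i and i divides f, therefore j divides f. Since f divides j, j = f. From v = j, v = f. Since d divides v and v > 0, d ≤ v. Since v = f, d ≤ f.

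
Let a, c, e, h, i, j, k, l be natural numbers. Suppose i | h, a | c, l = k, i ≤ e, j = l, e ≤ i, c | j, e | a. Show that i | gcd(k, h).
Since j = l and l = k, j = k. e ≤ i and i ≤ e, therefore e = i. Because e | a and a | c, e | c. Since c | j, e | j. Since e = i, i | j. j = k, so i | k. Since i | h, i | gcd(k, h).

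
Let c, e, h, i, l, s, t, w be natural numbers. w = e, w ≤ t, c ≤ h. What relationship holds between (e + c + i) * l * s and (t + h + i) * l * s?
(e + c + i) * l * s ≤ (t + h + i) * l * s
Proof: w = e and w ≤ t, so e ≤ t. Because c ≤ h, c + i ≤ h + i. Because e ≤ t, e + c + i ≤ t + h + i. Then (e + c + i) * l ≤ (t + h + i) * l. Then (e + c + i) * l * s ≤ (t + h + i) * l * s.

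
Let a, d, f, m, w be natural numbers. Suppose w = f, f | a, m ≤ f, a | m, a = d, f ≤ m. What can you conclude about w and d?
w = d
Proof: m ≤ f and f ≤ m, so m = f. Since a | m, a | f. f | a, so f = a. From w = f, w = a. Since a = d, w = d.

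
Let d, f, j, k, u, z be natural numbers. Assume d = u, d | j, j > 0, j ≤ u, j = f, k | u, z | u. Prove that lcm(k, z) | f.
d = u and d | j, therefore u | j. Since j > 0, u ≤ j. Since j ≤ u, u = j. From j = f, u = f. k | u and z | u, so lcm(k, z) | u. Since u = f, lcm(k, z) | f.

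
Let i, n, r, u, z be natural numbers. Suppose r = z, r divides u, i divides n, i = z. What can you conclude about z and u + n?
z divides u + n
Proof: From r = z and r divides u, z divides u. i = z and i divides n, so z divides n. z divides u, so z divides u + n.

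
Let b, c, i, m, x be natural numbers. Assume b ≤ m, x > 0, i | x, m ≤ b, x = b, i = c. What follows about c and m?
c ≤ m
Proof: Since b ≤ m and m ≤ b, b = m. x = b, so x = m. Because i | x and x > 0, i ≤ x. i = c, so c ≤ x. Since x = m, c ≤ m.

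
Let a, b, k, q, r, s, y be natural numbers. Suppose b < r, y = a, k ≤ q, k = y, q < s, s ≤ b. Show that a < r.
k = y and y = a, so k = a. k ≤ q and q < s, therefore k < s. Since s ≤ b, k < b. Since k = a, a < b. b < r, so a < r.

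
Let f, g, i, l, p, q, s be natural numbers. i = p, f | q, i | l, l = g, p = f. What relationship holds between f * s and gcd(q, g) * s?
f * s | gcd(q, g) * s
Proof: Because i = p and p = f, i = f. Since i | l, f | l. Since l = g, f | g. f | q, so f | gcd(q, g). Then f * s | gcd(q, g) * s.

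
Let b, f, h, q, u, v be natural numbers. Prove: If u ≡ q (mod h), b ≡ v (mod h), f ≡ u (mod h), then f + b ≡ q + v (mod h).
f ≡ u (mod h) and u ≡ q (mod h), so f ≡ q (mod h). Because b ≡ v (mod h), by adding congruences, f + b ≡ q + v (mod h).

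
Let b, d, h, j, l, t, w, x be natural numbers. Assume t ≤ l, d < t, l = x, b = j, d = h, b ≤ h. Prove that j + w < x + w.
From d < t and t ≤ l, d < l. Because d = h, h < l. l = x, so h < x. b ≤ h, so b < x. From b = j, j < x. Then j + w < x + w.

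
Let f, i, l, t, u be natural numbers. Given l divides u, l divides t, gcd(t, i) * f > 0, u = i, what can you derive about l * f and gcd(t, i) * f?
l * f ≤ gcd(t, i) * f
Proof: Since u = i and l divides u, l divides i. l divides t, so l divides gcd(t, i). Then l * f divides gcd(t, i) * f. gcd(t, i) * f > 0, so l * f ≤ gcd(t, i) * f.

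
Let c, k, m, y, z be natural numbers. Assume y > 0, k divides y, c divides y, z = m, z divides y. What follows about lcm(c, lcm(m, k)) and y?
lcm(c, lcm(m, k)) ≤ y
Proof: From z = m and z divides y, m divides y. Because k divides y, lcm(m, k) divides y. Because c divides y, lcm(c, lcm(m, k)) divides y. y > 0, so lcm(c, lcm(m, k)) ≤ y.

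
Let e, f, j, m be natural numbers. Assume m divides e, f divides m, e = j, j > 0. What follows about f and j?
f ≤ j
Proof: Because e = j and m divides e, m divides j. f divides m, so f divides j. Since j > 0, f ≤ j.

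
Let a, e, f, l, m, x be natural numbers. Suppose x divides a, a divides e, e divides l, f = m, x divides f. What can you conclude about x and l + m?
x divides l + m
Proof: x divides a and a divides e, hence x divides e. e divides l, so x divides l. f = m and x divides f, thus x divides m. Since x divides l, x divides l + m.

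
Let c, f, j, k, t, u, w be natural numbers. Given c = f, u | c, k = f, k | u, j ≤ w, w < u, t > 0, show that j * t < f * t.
c = f and u | c, so u | f. k = f and k | u, hence f | u. u | f, so u = f. From j ≤ w and w < u, j < u. Since u = f, j < f. t > 0, so j * t < f * t.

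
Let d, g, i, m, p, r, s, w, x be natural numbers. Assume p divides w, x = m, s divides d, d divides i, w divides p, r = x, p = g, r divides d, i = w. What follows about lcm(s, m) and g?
lcm(s, m) divides g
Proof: From w divides p and p divides w, w = p. Since p = g, w = g. r = x and x = m, hence r = m. Since r divides d, m divides d. s divides d, so lcm(s, m) divides d. Because i = w and d divides i, d divides w. lcm(s, m) divides d, so lcm(s, m) divides w. w = g, so lcm(s, m) divides g.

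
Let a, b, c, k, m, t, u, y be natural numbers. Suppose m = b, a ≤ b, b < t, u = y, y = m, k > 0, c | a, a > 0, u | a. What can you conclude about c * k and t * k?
c * k < t * k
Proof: From y = m and m = b, y = b. Because u = y, u = b. From u | a, b | a. Since a > 0, b ≤ a. Since a ≤ b, a = b. From c | a and a > 0, c ≤ a. Since a = b, c ≤ b. b < t, so c < t. k > 0, so c * k < t * k.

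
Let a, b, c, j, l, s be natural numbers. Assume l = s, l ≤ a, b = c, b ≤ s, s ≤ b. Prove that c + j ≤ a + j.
s ≤ b and b ≤ s, thus s = b. Since b = c, s = c. l = s and l ≤ a, hence s ≤ a. s = c, so c ≤ a. Then c + j ≤ a + j.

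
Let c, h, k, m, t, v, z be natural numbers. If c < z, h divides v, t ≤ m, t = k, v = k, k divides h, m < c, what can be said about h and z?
h < z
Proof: v = k and h divides v, therefore h divides k. Since k divides h, k = h. Since t = k, t = h. Since m < c and c < z, m < z. t ≤ m, so t < z. Since t = h, h < z.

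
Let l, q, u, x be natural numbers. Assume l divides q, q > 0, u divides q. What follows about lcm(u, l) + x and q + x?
lcm(u, l) + x ≤ q + x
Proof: u divides q and l divides q, hence lcm(u, l) divides q. Since q > 0, lcm(u, l) ≤ q. Then lcm(u, l) + x ≤ q + x.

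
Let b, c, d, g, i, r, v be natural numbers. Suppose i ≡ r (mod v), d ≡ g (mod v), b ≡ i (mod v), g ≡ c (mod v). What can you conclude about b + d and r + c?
b + d ≡ r + c (mod v)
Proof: b ≡ i (mod v) and i ≡ r (mod v), hence b ≡ r (mod v). From d ≡ g (mod v) and g ≡ c (mod v), d ≡ c (mod v). Because b ≡ r (mod v), b + d ≡ r + c (mod v).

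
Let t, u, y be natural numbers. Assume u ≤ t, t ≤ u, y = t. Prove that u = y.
Because t ≤ u and u ≤ t, t = u. y = t, so y = u. Then u = y.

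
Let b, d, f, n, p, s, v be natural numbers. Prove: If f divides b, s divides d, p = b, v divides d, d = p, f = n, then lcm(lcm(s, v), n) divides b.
Because d = p and p = b, d = b. s divides d and v divides d, hence lcm(s, v) divides d. Since d = b, lcm(s, v) divides b. f = n and f divides b, therefore n divides b. lcm(s, v) divides b, so lcm(lcm(s, v), n) divides b.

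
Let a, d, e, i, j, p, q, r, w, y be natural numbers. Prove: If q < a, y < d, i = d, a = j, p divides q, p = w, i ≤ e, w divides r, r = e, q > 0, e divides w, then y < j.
Since r = e and w divides r, w divides e. Because e divides w, e = w. From i = d and i ≤ e, d ≤ e. e = w, so d ≤ w. p = w and p divides q, therefore w divides q. Since q > 0, w ≤ q. q < a, so w < a. a = j, so w < j. Since d ≤ w, d < j. y < d, so y < j.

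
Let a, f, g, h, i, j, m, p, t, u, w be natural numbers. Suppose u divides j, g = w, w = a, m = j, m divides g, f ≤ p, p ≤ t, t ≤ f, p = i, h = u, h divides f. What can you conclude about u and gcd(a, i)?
u divides gcd(a, i)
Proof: From g = w and w = a, g = a. From m = j and m divides g, j divides g. g = a, so j divides a. u divides j, so u divides a. p ≤ t and t ≤ f, thus p ≤ f. Because f ≤ p, f = p. Since p = i, f = i. h = u and h divides f, so u divides f. Since f = i, u divides i. u divides a, so u divides gcd(a, i).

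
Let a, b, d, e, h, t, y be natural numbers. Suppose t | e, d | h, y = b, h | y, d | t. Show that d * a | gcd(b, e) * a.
Because y = b and h | y, h | b. Since d | h, d | b. Because d | t and t | e, d | e. Since d | b, d | gcd(b, e). Then d * a | gcd(b, e) * a.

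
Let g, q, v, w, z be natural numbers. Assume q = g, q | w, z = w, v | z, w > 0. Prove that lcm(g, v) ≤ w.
q = g and q | w, therefore g | w. From z = w and v | z, v | w. Because g | w, lcm(g, v) | w. Since w > 0, lcm(g, v) ≤ w.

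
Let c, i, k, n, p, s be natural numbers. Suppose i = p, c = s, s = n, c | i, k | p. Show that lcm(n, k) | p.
c = s and c | i, thus s | i. i = p, so s | p. From s = n, n | p. Since k | p, lcm(n, k) | p.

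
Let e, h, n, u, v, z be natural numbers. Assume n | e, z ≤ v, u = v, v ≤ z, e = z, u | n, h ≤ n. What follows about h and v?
h ≤ v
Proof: z ≤ v and v ≤ z, thus z = v. Because e = z, e = v. Since n | e, n | v. From u = v and u | n, v | n. n | v, so n = v. From h ≤ n, h ≤ v.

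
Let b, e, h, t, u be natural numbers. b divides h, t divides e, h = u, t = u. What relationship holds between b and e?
b divides e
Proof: From h = u and b divides h, b divides u. Since t = u and t divides e, u divides e. Since b divides u, b divides e.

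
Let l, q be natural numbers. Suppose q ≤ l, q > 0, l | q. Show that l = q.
l | q and q > 0, hence l ≤ q. Since q ≤ l, q = l. Then l = q.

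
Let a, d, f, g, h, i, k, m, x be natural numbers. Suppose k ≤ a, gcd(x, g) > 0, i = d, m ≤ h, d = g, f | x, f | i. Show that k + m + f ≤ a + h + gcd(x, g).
i = d and d = g, thus i = g. Since f | i, f | g. Since f | x, f | gcd(x, g). Because gcd(x, g) > 0, f ≤ gcd(x, g). Since m ≤ h, m + f ≤ h + gcd(x, g). Since k ≤ a, k + m + f ≤ a + h + gcd(x, g).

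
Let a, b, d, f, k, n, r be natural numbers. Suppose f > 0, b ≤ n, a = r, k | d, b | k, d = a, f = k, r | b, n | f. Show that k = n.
Because n | f and f > 0, n ≤ f. Since f = k, n ≤ k. Since d = a and k | d, k | a. Since a = r, k | r. r | b, so k | b. Since b | k, b = k. b ≤ n, so k ≤ n. Since n ≤ k, n = k. Then k = n.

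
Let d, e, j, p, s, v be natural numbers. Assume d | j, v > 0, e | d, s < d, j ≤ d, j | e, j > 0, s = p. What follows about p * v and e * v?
p * v < e * v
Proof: Since d | j and j > 0, d ≤ j. Since j ≤ d, j = d. Because j | e, d | e. e | d, so d = e. s = p and s < d, so p < d. Since d = e, p < e. v > 0, so p * v < e * v.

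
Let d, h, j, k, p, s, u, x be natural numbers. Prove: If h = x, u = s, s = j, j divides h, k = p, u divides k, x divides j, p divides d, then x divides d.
h = x and j divides h, thus j divides x. Since x divides j, j = x. s = j, so s = x. u = s and u divides k, hence s divides k. Because k = p, s divides p. Since p divides d, s divides d. Since s = x, x divides d.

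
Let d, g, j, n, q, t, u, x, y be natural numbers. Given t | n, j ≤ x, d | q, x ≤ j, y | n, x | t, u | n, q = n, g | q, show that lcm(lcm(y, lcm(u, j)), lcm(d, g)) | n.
From x ≤ j and j ≤ x, x = j. x | t and t | n, hence x | n. Since x = j, j | n. Since u | n, lcm(u, j) | n. Since y | n, lcm(y, lcm(u, j)) | n. Because d | q and g | q, lcm(d, g) | q. q = n, so lcm(d, g) | n. lcm(y, lcm(u, j)) | n, so lcm(lcm(y, lcm(u, j)), lcm(d, g)) | n.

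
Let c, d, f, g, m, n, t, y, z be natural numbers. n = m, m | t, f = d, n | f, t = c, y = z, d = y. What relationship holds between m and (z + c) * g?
m | (z + c) * g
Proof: Since d = y and y = z, d = z. f = d and n | f, therefore n | d. n = m, so m | d. From d = z, m | z. From t = c and m | t, m | c. m | z, so m | z + c. Then m | (z + c) * g.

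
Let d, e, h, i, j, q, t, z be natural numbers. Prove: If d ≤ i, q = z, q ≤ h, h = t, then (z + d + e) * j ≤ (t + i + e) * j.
h = t and q ≤ h, thus q ≤ t. q = z, so z ≤ t. d ≤ i, so z + d ≤ t + i. Then z + d + e ≤ t + i + e. By multiplying by a non-negative, (z + d + e) * j ≤ (t + i + e) * j.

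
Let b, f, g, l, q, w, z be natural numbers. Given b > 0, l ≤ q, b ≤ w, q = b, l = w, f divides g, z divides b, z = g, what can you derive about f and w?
f ≤ w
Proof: l = w and l ≤ q, thus w ≤ q. q = b, so w ≤ b. Because b ≤ w, b = w. Since z = g and z divides b, g divides b. f divides g, so f divides b. Because b > 0, f ≤ b. b = w, so f ≤ w.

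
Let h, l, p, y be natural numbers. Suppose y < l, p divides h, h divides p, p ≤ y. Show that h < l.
p divides h and h divides p, thus p = h. p ≤ y and y < l, therefore p < l. p = h, so h < l.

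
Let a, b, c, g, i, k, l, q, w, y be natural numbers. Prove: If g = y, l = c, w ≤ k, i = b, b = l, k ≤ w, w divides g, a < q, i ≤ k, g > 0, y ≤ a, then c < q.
From i = b and b = l, i = l. Since l = c, i = c. k ≤ w and w ≤ k, therefore k = w. i ≤ k, so i ≤ w. i = c, so c ≤ w. From w divides g and g > 0, w ≤ g. Since g = y, w ≤ y. c ≤ w, so c ≤ y. y ≤ a and a < q, therefore y < q. c ≤ y, so c < q.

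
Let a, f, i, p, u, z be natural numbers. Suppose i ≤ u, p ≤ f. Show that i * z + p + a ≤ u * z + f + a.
From i ≤ u, by multiplying by a non-negative, i * z ≤ u * z. Since p ≤ f, i * z + p ≤ u * z + f. Then i * z + p + a ≤ u * z + f + a.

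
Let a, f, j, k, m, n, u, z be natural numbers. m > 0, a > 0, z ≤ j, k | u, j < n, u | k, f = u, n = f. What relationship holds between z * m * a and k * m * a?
z * m * a < k * m * a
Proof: u | k and k | u, therefore u = k. Since n = f and f = u, n = u. Since j < n, j < u. Since u = k, j < k. Because z ≤ j, z < k. m > 0, so z * m < k * m. Since a > 0, z * m * a < k * m * a.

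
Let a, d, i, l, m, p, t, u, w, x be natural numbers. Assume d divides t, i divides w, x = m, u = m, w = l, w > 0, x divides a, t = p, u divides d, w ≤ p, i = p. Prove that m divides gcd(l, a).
Since i = p and i divides w, p divides w. Since w > 0, p ≤ w. w ≤ p, so p = w. Since w = l, p = l. u = m and u divides d, therefore m divides d. t = p and d divides t, therefore d divides p. Since m divides d, m divides p. Since p = l, m divides l. x = m and x divides a, so m divides a. From m divides l, m divides gcd(l, a).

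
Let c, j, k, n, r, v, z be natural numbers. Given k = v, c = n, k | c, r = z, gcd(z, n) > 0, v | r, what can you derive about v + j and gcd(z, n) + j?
v + j ≤ gcd(z, n) + j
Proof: From r = z and v | r, v | z. c = n and k | c, thus k | n. k = v, so v | n. v | z, so v | gcd(z, n). gcd(z, n) > 0, so v ≤ gcd(z, n). Then v + j ≤ gcd(z, n) + j.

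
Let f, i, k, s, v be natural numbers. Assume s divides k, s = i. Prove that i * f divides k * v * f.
s = i and s divides k, thus i divides k. Then i divides k * v. Then i * f divides k * v * f.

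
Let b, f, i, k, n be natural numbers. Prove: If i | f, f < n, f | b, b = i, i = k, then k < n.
b = i and f | b, so f | i. i | f, so f = i. From i = k, f = k. f < n, so k < n.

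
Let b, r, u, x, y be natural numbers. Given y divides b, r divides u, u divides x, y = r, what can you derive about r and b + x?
r divides b + x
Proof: y = r and y divides b, therefore r divides b. r divides u and u divides x, so r divides x. Since r divides b, r divides b + x.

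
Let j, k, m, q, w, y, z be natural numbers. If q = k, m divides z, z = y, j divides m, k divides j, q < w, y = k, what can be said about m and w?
m < w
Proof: Because k divides j and j divides m, k divides m. Since z = y and m divides z, m divides y. Because y = k, m divides k. k divides m, so k = m. From q = k, q = m. q < w, so m < w.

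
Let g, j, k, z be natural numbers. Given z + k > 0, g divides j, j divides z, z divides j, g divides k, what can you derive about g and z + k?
g ≤ z + k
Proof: j divides z and z divides j, therefore j = z. g divides j, so g divides z. Because g divides k, g divides z + k. z + k > 0, so g ≤ z + k.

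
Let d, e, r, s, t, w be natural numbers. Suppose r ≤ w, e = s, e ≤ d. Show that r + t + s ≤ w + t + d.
Since r ≤ w, r + t ≤ w + t. e = s and e ≤ d, therefore s ≤ d. From r + t ≤ w + t, r + t + s ≤ w + t + d.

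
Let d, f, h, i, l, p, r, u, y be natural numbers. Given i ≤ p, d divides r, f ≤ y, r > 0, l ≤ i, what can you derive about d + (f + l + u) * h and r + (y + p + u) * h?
d + (f + l + u) * h ≤ r + (y + p + u) * h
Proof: d divides r and r > 0, thus d ≤ r. l ≤ i and i ≤ p, thus l ≤ p. Since f ≤ y, f + l ≤ y + p. Then f + l + u ≤ y + p + u. By multiplying by a non-negative, (f + l + u) * h ≤ (y + p + u) * h. d ≤ r, so d + (f + l + u) * h ≤ r + (y + p + u) * h.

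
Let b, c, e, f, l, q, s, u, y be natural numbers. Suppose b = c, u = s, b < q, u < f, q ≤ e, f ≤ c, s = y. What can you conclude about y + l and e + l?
y + l < e + l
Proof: From u = s and s = y, u = y. b = c and b < q, thus c < q. f ≤ c, so f < q. Since u < f, u < q. Since u = y, y < q. Since q ≤ e, y < e. Then y + l < e + l.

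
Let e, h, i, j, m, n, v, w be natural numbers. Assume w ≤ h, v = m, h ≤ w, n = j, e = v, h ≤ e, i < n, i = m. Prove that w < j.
Because e = v and v = m, e = m. From h ≤ w and w ≤ h, h = w. h ≤ e, so w ≤ e. e = m, so w ≤ m. Since i = m and i < n, m < n. From n = j, m < j. Since w ≤ m, w < j.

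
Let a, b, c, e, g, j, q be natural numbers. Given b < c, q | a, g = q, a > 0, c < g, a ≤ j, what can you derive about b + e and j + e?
b + e < j + e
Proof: b < c and c < g, therefore b < g. g = q, so b < q. Since q | a and a > 0, q ≤ a. Since a ≤ j, q ≤ j. Since b < q, b < j. Then b + e < j + e.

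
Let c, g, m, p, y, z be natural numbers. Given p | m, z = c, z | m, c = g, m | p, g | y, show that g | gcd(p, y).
m | p and p | m, thus m = p. z | m, so z | p. Since z = c, c | p. c = g, so g | p. Since g | y, g | gcd(p, y).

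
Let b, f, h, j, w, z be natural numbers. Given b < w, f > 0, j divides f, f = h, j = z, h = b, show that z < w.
Because f = h and h = b, f = b. Because j divides f and f > 0, j ≤ f. From f = b, j ≤ b. Since b < w, j < w. Since j = z, z < w.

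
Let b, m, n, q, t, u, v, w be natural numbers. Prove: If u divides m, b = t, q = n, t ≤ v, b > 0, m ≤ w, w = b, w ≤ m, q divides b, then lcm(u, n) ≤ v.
Since m ≤ w and w ≤ m, m = w. w = b, so m = b. u divides m, so u divides b. From q = n and q divides b, n divides b. Since u divides b, lcm(u, n) divides b. Since b > 0, lcm(u, n) ≤ b. b = t, so lcm(u, n) ≤ t. t ≤ v, so lcm(u, n) ≤ v.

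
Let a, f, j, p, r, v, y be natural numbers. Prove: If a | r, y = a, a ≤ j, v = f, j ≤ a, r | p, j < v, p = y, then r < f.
j ≤ a and a ≤ j, hence j = a. p = y and y = a, therefore p = a. Since r | p, r | a. Since a | r, a = r. j = a, so j = r. v = f and j < v, hence j < f. j = r, so r < f.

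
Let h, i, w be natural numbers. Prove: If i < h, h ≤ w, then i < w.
Since i < h and h ≤ w, by transitivity, i < w.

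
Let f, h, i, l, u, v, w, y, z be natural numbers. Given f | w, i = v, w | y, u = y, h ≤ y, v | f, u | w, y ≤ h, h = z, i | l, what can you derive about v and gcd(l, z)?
v | gcd(l, z)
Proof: i = v and i | l, hence v | l. y ≤ h and h ≤ y, hence y = h. h = z, so y = z. Since u = y and u | w, y | w. Since w | y, w = y. Since f | w, f | y. Since v | f, v | y. Because y = z, v | z. Since v | l, v | gcd(l, z).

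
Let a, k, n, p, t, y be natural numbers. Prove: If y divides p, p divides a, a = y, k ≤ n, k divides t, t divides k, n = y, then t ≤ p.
k divides t and t divides k, thus k = t. Since a = y and p divides a, p divides y. Since y divides p, y = p. Since n = y, n = p. k ≤ n, so k ≤ p. k = t, so t ≤ p.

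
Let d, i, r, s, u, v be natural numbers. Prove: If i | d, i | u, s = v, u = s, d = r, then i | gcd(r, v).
d = r and i | d, hence i | r. Because u = s and s = v, u = v. Since i | u, i | v. Since i | r, i | gcd(r, v).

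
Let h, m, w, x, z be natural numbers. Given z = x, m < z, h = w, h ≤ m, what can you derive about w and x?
w < x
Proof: From h ≤ m and m < z, h < z. h = w, so w < z. z = x, so w < x.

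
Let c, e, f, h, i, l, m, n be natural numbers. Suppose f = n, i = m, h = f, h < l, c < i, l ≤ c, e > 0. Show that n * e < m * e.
From h = f and f = n, h = n. From h < l, n < l. i = m and c < i, so c < m. Since l ≤ c, l < m. n < l, so n < m. Since e > 0, n * e < m * e.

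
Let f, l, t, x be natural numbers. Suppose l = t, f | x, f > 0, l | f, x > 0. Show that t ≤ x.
l = t and l | f, thus t | f. From f > 0, t ≤ f. f | x and x > 0, thus f ≤ x. Since t ≤ f, t ≤ x.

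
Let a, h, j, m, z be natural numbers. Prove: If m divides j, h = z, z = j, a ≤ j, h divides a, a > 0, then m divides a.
h = z and z = j, therefore h = j. Because h divides a and a > 0, h ≤ a. Since h = j, j ≤ a. a ≤ j, so j = a. m divides j, so m divides a.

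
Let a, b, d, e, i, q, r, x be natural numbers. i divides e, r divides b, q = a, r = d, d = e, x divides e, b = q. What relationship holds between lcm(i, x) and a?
lcm(i, x) divides a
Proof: i divides e and x divides e, thus lcm(i, x) divides e. r = d and d = e, thus r = e. Since b = q and r divides b, r divides q. Because q = a, r divides a. From r = e, e divides a. lcm(i, x) divides e, so lcm(i, x) divides a.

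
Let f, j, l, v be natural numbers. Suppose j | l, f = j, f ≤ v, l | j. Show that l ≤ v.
j | l and l | j, hence j = l. Since f = j, f = l. f ≤ v, so l ≤ v.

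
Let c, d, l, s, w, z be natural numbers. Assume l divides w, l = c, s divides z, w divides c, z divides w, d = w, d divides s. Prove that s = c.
Because s divides z and z divides w, s divides w. d = w and d divides s, therefore w divides s. s divides w, so s = w. l = c and l divides w, thus c divides w. Since w divides c, w = c. Because s = w, s = c.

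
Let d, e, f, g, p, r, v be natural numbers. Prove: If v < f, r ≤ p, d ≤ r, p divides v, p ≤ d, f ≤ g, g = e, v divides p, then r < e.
Since v divides p and p divides v, v = p. p ≤ d and d ≤ r, therefore p ≤ r. Since r ≤ p, p = r. Since v = p, v = r. v < f and f ≤ g, thus v < g. Because g = e, v < e. Since v = r, r < e.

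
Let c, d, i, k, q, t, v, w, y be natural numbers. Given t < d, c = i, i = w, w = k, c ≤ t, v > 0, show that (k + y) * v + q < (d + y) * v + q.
i = w and w = k, therefore i = k. Since c = i and c ≤ t, i ≤ t. t < d, so i < d. i = k, so k < d. Then k + y < d + y. From v > 0, (k + y) * v < (d + y) * v. Then (k + y) * v + q < (d + y) * v + q.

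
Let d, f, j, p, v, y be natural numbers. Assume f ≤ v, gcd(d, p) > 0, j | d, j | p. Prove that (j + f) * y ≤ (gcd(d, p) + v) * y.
j | d and j | p, therefore j | gcd(d, p). gcd(d, p) > 0, so j ≤ gcd(d, p). Since f ≤ v, j + f ≤ gcd(d, p) + v. Then (j + f) * y ≤ (gcd(d, p) + v) * y.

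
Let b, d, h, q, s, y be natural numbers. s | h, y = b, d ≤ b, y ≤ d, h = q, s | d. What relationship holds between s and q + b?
s | q + b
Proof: Because h = q and s | h, s | q. From y = b and y ≤ d, b ≤ d. d ≤ b, so d = b. Since s | d, s | b. From s | q, s | q + b.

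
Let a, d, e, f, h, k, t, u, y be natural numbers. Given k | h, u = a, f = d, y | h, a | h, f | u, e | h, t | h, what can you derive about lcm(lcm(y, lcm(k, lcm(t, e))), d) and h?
lcm(lcm(y, lcm(k, lcm(t, e))), d) | h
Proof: From t | h and e | h, lcm(t, e) | h. k | h, so lcm(k, lcm(t, e)) | h. y | h, so lcm(y, lcm(k, lcm(t, e))) | h. u = a and f | u, therefore f | a. From a | h, f | h. Since f = d, d | h. Because lcm(y, lcm(k, lcm(t, e))) | h, lcm(lcm(y, lcm(k, lcm(t, e))), d) | h.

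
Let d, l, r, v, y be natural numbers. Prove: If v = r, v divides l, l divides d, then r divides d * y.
v divides l and l divides d, therefore v divides d. Since v = r, r divides d. Then r divides d * y.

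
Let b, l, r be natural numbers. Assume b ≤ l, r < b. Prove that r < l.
Since r < b and b ≤ l, by transitivity, r < l.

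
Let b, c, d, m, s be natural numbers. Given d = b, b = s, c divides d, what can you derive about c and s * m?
c divides s * m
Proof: Because d = b and b = s, d = s. Since c divides d, c divides s. Then c divides s * m.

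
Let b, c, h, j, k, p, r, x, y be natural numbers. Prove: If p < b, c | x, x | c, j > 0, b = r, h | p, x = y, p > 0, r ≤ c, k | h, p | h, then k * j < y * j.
h | p and p | h, so h = p. k | h, so k | p. Since p > 0, k ≤ p. Since c | x and x | c, c = x. Since x = y, c = y. b = r and p < b, hence p < r. Since r ≤ c, p < c. Since c = y, p < y. Since k ≤ p, k < y. j > 0, so k * j < y * j.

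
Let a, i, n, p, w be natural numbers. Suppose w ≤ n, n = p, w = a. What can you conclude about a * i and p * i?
a * i ≤ p * i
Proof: Because w = a and w ≤ n, a ≤ n. From n = p, a ≤ p. By multiplying by a non-negative, a * i ≤ p * i.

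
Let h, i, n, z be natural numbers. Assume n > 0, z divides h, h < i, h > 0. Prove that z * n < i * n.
z divides h and h > 0, thus z ≤ h. h < i, so z < i. Since n > 0, by multiplying by a positive, z * n < i * n.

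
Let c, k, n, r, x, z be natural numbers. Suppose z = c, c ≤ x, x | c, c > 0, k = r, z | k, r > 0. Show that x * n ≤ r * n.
x | c and c > 0, thus x ≤ c. Since c ≤ x, c = x. z = c, so z = x. Because k = r and z | k, z | r. Since r > 0, z ≤ r. z = x, so x ≤ r. Then x * n ≤ r * n.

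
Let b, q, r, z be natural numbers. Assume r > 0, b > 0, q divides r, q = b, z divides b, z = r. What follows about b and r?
b = r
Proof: Because q = b and q divides r, b divides r. Since r > 0, b ≤ r. Because z = r and z divides b, r divides b. Since b > 0, r ≤ b. b ≤ r, so b = r.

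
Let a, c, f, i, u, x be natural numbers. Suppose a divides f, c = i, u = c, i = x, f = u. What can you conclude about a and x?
a divides x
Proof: f = u and u = c, so f = c. Since c = i, f = i. Since i = x, f = x. a divides f, so a divides x.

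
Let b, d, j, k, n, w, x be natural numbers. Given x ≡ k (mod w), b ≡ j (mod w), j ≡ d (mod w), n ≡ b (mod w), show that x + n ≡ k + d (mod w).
n ≡ b (mod w) and b ≡ j (mod w), so n ≡ j (mod w). Since j ≡ d (mod w), n ≡ d (mod w). Since x ≡ k (mod w), by adding congruences, x + n ≡ k + d (mod w).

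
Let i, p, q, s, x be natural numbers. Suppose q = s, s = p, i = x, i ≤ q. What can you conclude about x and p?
x ≤ p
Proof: q = s and s = p, therefore q = p. i = x and i ≤ q, so x ≤ q. q = p, so x ≤ p.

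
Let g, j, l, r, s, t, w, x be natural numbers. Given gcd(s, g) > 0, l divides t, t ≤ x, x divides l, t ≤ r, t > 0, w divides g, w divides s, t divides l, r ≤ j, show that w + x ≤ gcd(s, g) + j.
w divides s and w divides g, so w divides gcd(s, g). gcd(s, g) > 0, so w ≤ gcd(s, g). Since l divides t and t divides l, l = t. x divides l, so x divides t. Since t > 0, x ≤ t. Since t ≤ x, t = x. t ≤ r and r ≤ j, thus t ≤ j. t = x, so x ≤ j. Because w ≤ gcd(s, g), w + x ≤ gcd(s, g) + j.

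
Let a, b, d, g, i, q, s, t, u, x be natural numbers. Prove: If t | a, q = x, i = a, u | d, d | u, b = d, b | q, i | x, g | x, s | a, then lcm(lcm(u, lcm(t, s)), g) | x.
d | u and u | d, thus d = u. Because b = d, b = u. b | q, so u | q. q = x, so u | x. t | a and s | a, thus lcm(t, s) | a. i = a and i | x, so a | x. Since lcm(t, s) | a, lcm(t, s) | x. u | x, so lcm(u, lcm(t, s)) | x. g | x, so lcm(lcm(u, lcm(t, s)), g) | x.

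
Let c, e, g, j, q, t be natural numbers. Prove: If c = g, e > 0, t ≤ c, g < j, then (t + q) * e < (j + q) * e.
c = g and t ≤ c, thus t ≤ g. Since g < j, t < j. Then t + q < j + q. Since e > 0, (t + q) * e < (j + q) * e.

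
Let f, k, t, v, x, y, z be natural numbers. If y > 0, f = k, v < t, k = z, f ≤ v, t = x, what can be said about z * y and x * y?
z * y < x * y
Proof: Because f = k and k = z, f = z. Since t = x and v < t, v < x. f ≤ v, so f < x. Since f = z, z < x. Combining with y > 0, by multiplying by a positive, z * y < x * y.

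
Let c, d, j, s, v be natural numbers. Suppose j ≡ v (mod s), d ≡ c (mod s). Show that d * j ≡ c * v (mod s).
d ≡ c (mod s) and j ≡ v (mod s). By multiplying congruences, d * j ≡ c * v (mod s).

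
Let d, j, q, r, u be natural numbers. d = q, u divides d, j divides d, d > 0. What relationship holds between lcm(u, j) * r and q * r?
lcm(u, j) * r ≤ q * r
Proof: From u divides d and j divides d, lcm(u, j) divides d. Since d > 0, lcm(u, j) ≤ d. Since d = q, lcm(u, j) ≤ q. By multiplying by a non-negative, lcm(u, j) * r ≤ q * r.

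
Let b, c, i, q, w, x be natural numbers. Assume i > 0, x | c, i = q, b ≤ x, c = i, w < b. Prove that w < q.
From w < b and b ≤ x, w < x. c = i and x | c, thus x | i. From i > 0, x ≤ i. Since i = q, x ≤ q. Since w < x, w < q.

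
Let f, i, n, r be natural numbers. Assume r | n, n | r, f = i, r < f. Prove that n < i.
r | n and n | r, therefore r = n. Since r < f, n < f. From f = i, n < i.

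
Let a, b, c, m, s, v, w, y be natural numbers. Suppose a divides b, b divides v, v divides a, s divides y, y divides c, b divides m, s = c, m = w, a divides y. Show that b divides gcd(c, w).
From b divides v and v divides a, b divides a. a divides b, so a = b. s = c and s divides y, hence c divides y. Because y divides c, y = c. Since a divides y, a divides c. From a = b, b divides c. Since m = w and b divides m, b divides w. b divides c, so b divides gcd(c, w).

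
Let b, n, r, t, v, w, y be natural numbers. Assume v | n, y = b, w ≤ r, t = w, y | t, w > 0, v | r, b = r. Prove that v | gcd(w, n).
Since y = b and b = r, y = r. t = w and y | t, so y | w. Since y = r, r | w. Since w > 0, r ≤ w. From w ≤ r, r = w. Since v | r, v | w. v | n, so v | gcd(w, n).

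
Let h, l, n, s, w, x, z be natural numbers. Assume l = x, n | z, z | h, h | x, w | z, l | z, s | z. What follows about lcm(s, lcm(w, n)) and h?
lcm(s, lcm(w, n)) | h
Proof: l = x and l | z, so x | z. Since h | x, h | z. Since z | h, z = h. w | z and n | z, hence lcm(w, n) | z. From s | z, lcm(s, lcm(w, n)) | z. Since z = h, lcm(s, lcm(w, n)) | h.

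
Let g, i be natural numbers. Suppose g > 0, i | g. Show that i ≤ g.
i | g and g > 0. By divisors are at most what they divide, i ≤ g.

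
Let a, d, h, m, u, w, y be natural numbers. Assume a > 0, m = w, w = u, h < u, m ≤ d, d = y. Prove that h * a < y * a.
Since m = w and m ≤ d, w ≤ d. Since w = u, u ≤ d. h < u, so h < d. Since d = y, h < y. Since a > 0, h * a < y * a.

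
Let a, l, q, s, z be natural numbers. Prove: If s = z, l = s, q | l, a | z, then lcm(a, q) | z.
From l = s and s = z, l = z. Since q | l, q | z. Since a | z, lcm(a, q) | z.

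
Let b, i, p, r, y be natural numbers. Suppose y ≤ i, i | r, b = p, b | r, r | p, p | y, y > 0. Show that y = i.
b = p and b | r, hence p | r. From r | p, p = r. Since p | y, r | y. Because i | r, i | y. Because y > 0, i ≤ y. Since y ≤ i, y = i.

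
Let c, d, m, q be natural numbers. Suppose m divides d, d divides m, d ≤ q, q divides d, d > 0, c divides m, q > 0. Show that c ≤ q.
m divides d and d divides m, thus m = d. From q divides d and d > 0, q ≤ d. d ≤ q, so d = q. m = d, so m = q. Since c divides m, c divides q. Since q > 0, c ≤ q.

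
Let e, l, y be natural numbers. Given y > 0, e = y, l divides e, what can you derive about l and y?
l ≤ y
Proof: Since e = y and l divides e, l divides y. Since y > 0, l ≤ y.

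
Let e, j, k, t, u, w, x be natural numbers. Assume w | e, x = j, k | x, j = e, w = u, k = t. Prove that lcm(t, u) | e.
x = j and j = e, hence x = e. k | x, so k | e. Since k = t, t | e. w = u and w | e, hence u | e. From t | e, lcm(t, u) | e.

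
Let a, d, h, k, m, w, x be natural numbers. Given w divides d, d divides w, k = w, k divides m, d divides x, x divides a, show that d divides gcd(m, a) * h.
From w divides d and d divides w, w = d. Since k = w and k divides m, w divides m. w = d, so d divides m. d divides x and x divides a, hence d divides a. Since d divides m, d divides gcd(m, a). Then d divides gcd(m, a) * h.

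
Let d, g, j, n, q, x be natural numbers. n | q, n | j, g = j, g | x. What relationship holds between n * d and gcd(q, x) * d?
n * d | gcd(q, x) * d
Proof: g = j and g | x, so j | x. n | j, so n | x. Since n | q, n | gcd(q, x). Then n * d | gcd(q, x) * d.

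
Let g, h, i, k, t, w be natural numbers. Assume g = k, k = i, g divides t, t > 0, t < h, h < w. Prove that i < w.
g = k and k = i, thus g = i. g divides t and t > 0, therefore g ≤ t. t < h, so g < h. Since h < w, g < w. Since g = i, i < w.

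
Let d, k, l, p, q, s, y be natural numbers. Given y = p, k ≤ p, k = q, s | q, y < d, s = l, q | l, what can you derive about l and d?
l < d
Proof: Because s = l and s | q, l | q. Because q | l, q = l. k = q and k ≤ p, hence q ≤ p. From y = p and y < d, p < d. q ≤ p, so q < d. Since q = l, l < d.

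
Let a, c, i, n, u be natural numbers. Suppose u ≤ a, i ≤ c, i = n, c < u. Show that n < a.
i = n and i ≤ c, hence n ≤ c. Since c < u and u ≤ a, c < a. From n ≤ c, n < a.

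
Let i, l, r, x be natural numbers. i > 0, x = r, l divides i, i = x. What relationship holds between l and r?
l ≤ r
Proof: i = x and x = r, hence i = r. Since l divides i and i > 0, l ≤ i. i = r, so l ≤ r.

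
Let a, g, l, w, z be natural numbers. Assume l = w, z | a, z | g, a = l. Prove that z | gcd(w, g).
a = l and l = w, so a = w. z | a, so z | w. z | g, so z | gcd(w, g).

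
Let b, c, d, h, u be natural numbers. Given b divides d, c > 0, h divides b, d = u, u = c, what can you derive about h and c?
h ≤ c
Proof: d = u and u = c, so d = c. b divides d, so b divides c. Because h divides b, h divides c. From c > 0, h ≤ c.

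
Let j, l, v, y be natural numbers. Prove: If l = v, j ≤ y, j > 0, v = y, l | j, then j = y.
Since l = v and l | j, v | j. From j > 0, v ≤ j. v = y, so y ≤ j. From j ≤ y, y = j. Then j = y.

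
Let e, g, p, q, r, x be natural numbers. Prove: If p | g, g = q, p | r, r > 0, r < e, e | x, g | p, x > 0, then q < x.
p | g and g | p, hence p = g. g = q, so p = q. Because p | r, q | r. Since r > 0, q ≤ r. r < e, so q < e. Since e | x and x > 0, e ≤ x. Since q < e, q < x.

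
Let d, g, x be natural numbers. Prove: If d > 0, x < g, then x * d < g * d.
x < g and d > 0. By multiplying by a positive, x * d < g * d.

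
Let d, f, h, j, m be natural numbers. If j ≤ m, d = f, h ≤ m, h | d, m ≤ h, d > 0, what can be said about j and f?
j ≤ f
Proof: h ≤ m and m ≤ h, therefore h = m. h | d and d > 0, so h ≤ d. Because h = m, m ≤ d. Because d = f, m ≤ f. Since j ≤ m, j ≤ f.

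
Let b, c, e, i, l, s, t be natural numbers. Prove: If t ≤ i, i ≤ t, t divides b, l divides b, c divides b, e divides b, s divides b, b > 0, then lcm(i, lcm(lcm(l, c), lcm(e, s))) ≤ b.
t ≤ i and i ≤ t, thus t = i. t divides b, so i divides b. l divides b and c divides b, thus lcm(l, c) divides b. Since e divides b and s divides b, lcm(e, s) divides b. lcm(l, c) divides b, so lcm(lcm(l, c), lcm(e, s)) divides b. i divides b, so lcm(i, lcm(lcm(l, c), lcm(e, s))) divides b. b > 0, so lcm(i, lcm(lcm(l, c), lcm(e, s))) ≤ b.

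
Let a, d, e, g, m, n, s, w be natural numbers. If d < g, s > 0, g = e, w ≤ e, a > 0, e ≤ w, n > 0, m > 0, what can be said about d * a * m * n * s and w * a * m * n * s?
d * a * m * n * s < w * a * m * n * s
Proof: e ≤ w and w ≤ e, hence e = w. g = e, so g = w. From d < g, d < w. Combining with a > 0, by multiplying by a positive, d * a < w * a. Since m > 0, by multiplying by a positive, d * a * m < w * a * m. Using n > 0, by multiplying by a positive, d * a * m * n < w * a * m * n. Because s > 0, by multiplying by a positive, d * a * m * n * s < w * a * m * n * s.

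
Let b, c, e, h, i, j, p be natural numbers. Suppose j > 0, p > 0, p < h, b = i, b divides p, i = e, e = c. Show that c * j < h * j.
Because i = e and e = c, i = c. b divides p and p > 0, thus b ≤ p. p < h, so b < h. b = i, so i < h. i = c, so c < h. Since j > 0, by multiplying by a positive, c * j < h * j.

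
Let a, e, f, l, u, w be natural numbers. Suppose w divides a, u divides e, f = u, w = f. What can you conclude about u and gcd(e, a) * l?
u divides gcd(e, a) * l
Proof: From w = f and w divides a, f divides a. f = u, so u divides a. Since u divides e, u divides gcd(e, a). Then u divides gcd(e, a) * l.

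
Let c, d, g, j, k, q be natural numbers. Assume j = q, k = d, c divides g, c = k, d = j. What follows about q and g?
q divides g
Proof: d = j and j = q, thus d = q. Because c = k and k = d, c = d. c divides g, so d divides g. Since d = q, q divides g.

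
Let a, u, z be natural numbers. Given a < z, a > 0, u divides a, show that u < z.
u divides a and a > 0, hence u ≤ a. a < z, so u < z.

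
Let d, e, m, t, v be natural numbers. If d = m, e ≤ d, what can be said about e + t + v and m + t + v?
e + t + v ≤ m + t + v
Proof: Because d = m and e ≤ d, e ≤ m. Then e + t ≤ m + t. Then e + t + v ≤ m + t + v.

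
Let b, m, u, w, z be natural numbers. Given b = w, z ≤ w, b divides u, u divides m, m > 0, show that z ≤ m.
b divides u and u divides m, therefore b divides m. Since b = w, w divides m. m > 0, so w ≤ m. From z ≤ w, z ≤ m.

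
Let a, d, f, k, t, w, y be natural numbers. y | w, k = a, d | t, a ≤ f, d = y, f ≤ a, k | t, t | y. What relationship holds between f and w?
f | w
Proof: From a ≤ f and f ≤ a, a = f. k = a, so k = f. From d = y and d | t, y | t. Since t | y, t = y. Since k | t, k | y. k = f, so f | y. y | w, so f | w.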